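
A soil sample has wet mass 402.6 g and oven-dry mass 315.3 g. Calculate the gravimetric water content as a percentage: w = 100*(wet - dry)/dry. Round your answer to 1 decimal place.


Step 1: Water mass = wet - dry = 402.6 - 315.3 = 87.3 g
Step 2: w = 100 * water mass / dry mass
Step 3: w = 100 * 87.3 / 315.3 = 27.7%

27.7


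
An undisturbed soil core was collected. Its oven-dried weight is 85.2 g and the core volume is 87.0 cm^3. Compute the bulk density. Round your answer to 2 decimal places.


Step 1: Identify the formula: BD = dry mass / volume
Step 2: Substitute values: BD = 85.2 / 87.0
Step 3: BD = 0.98 g/cm^3

0.98


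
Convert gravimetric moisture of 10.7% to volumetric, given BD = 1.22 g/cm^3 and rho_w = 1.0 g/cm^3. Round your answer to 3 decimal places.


Step 1: theta = (w / 100) * BD / rho_w
Step 2: theta = (10.7 / 100) * 1.22 / 1.0
Step 3: theta = 0.107 * 1.22
Step 4: theta = 0.131

0.131


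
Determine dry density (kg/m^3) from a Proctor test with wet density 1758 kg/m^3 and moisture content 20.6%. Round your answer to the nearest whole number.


Step 1: Dry density = wet density / (1 + w/100)
Step 2: Dry density = 1758 / (1 + 20.6/100)
Step 3: Dry density = 1758 / 1.206
Step 4: Dry density = 1458 kg/m^3

1458


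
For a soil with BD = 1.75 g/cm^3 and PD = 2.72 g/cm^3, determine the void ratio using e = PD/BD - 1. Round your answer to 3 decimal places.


Step 1: e = PD / BD - 1
Step 2: e = 2.72 / 1.75 - 1
Step 3: e = 1.55429 - 1
Step 4: e = 0.554

0.554


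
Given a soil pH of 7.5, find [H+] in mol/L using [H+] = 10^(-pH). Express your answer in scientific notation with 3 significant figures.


Step 1: [H+] = 10^(-pH)
Step 2: [H+] = 10^(-7.5)
Step 3: [H+] = 3.16e-08 mol/L

3.16e-08


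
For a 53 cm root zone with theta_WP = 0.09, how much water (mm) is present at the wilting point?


Step 1: Water (mm) = theta_WP * depth * 10
Step 2: Water = 0.09 * 53 * 10
Step 3: Water = 47.7 mm

47.7


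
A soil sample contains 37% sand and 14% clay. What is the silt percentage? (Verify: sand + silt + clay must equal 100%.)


Step 1: sand + silt + clay = 100%
Step 2: silt = 100 - sand - clay
Step 3: silt = 100 - 37 - 14
Step 4: silt = 49%

49


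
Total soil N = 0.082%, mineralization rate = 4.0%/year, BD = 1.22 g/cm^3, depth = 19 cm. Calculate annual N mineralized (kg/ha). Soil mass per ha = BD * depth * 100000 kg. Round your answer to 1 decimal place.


Step 1: Soil mass per ha = BD * depth * 100000 = 1.22 * 19 * 100000 = 2318000 kg
Step 2: Total N pool = soil mass * N%/100 = 2318000 * 0.082/100 = 1900.76 kg/ha
Step 3: N mineralized = N pool * rate%/100 = 1900.76 * 4.0/100 = 76.0 kg/ha/yr

76.0


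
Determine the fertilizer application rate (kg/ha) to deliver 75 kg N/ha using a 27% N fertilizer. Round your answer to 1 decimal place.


Step 1: Fertilizer rate = target N / (N content / 100)
Step 2: Rate = 75 / (27 / 100)
Step 3: Rate = 75 / 0.27
Step 4: Rate = 277.8 kg/ha

277.8


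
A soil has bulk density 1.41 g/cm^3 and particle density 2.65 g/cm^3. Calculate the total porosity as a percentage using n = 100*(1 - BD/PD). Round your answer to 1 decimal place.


Step 1: Formula: n = 100 * (1 - BD / PD)
Step 2: n = 100 * (1 - 1.41 / 2.65)
Step 3: n = 100 * (1 - 0.53208)
Step 4: n = 46.8%

46.8


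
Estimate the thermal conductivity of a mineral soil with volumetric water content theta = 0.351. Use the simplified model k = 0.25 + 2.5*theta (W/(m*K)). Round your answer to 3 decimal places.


Step 1: k = 0.25 + 2.5 * theta
Step 2: k = 0.25 + 2.5 * 0.351
Step 3: k = 0.25 + 0.878
Step 4: k = 1.128 W/(m*K)

1.128


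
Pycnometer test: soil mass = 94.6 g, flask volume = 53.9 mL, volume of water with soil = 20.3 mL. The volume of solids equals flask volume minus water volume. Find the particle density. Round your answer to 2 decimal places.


Step 1: Volume of solids = flask volume - water volume with soil
Step 2: V_solids = 53.9 - 20.3 = 33.6 mL
Step 3: Particle density = mass / V_solids = 94.6 / 33.6 = 2.82 g/cm^3

2.82


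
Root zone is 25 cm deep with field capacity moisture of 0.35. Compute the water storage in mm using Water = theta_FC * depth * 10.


Step 1: Water (mm) = theta_FC * depth (cm) * 10
Step 2: Water = 0.35 * 25 * 10
Step 3: Water = 87.5 mm

87.5


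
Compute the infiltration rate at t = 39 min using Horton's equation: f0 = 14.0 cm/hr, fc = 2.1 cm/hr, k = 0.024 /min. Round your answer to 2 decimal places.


Step 1: f = fc + (f0 - fc) * exp(-k * t)
Step 2: exp(-0.024 * 39) = 0.392193
Step 3: f = 2.1 + (14.0 - 2.1) * 0.392193
Step 4: f = 2.1 + 11.9 * 0.392193
Step 5: f = 6.77 cm/hr

6.77


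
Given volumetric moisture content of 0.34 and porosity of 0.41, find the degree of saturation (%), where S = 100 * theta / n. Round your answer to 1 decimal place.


Step 1: S = 100 * theta_v / n
Step 2: S = 100 * 0.34 / 0.41
Step 3: S = 82.9%

82.9


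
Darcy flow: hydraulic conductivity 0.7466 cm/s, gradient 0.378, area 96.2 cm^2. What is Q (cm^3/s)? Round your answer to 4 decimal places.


Step 1: Apply Darcy's law: Q = K * i * A
Step 2: Q = 0.7466 * 0.378 * 96.2
Step 3: Q = 27.1491 cm^3/s

27.1491


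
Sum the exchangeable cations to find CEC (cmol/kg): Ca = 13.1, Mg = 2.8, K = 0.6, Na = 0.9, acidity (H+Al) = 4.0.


Step 1: CEC = Ca + Mg + K + Na + (H+Al)
Step 2: CEC = 13.1 + 2.8 + 0.6 + 0.9 + 4.0
Step 3: CEC = 21.4 cmol/kg

21.4


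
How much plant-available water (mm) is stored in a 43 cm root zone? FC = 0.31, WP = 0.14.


Step 1: Available water = (FC - WP) * depth * 10
Step 2: AW = (0.31 - 0.14) * 43 * 10
Step 3: AW = 0.17 * 43 * 10
Step 4: AW = 73.1 mm

73.1


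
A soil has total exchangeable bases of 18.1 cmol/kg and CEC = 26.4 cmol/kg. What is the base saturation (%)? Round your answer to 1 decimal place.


Step 1: BS = 100 * (sum of bases) / CEC
Step 2: BS = 100 * 18.1 / 26.4
Step 3: BS = 68.6%

68.6


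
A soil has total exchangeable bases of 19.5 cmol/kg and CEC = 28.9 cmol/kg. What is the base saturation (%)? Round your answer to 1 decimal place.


Step 1: BS = 100 * (sum of bases) / CEC
Step 2: BS = 100 * 19.5 / 28.9
Step 3: BS = 67.5%

67.5


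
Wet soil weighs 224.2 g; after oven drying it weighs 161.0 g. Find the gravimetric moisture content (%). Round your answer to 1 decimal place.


Step 1: Water mass = wet - dry = 224.2 - 161.0 = 63.2 g
Step 2: w = 100 * water mass / dry mass
Step 3: w = 100 * 63.2 / 161.0 = 39.3%

39.3


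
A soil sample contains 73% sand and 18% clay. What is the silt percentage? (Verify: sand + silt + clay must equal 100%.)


Step 1: sand + silt + clay = 100%
Step 2: silt = 100 - sand - clay
Step 3: silt = 100 - 73 - 18
Step 4: silt = 9%

9


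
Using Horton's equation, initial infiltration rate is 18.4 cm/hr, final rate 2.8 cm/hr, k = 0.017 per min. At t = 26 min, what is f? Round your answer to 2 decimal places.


Step 1: f = fc + (f0 - fc) * exp(-k * t)
Step 2: exp(-0.017 * 26) = 0.64275
Step 3: f = 2.8 + (18.4 - 2.8) * 0.64275
Step 4: f = 2.8 + 15.6 * 0.64275
Step 5: f = 12.83 cm/hr

12.83


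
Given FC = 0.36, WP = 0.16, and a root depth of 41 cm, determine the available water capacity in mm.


Step 1: Available water = (FC - WP) * depth * 10
Step 2: AW = (0.36 - 0.16) * 41 * 10
Step 3: AW = 0.2 * 41 * 10
Step 4: AW = 82.0 mm

82.0


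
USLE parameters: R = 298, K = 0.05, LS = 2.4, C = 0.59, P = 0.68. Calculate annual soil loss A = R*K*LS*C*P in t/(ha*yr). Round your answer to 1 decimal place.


Step 1: A = R * K * LS * C * P
Step 2: R * K = 298 * 0.05 = 14.9
Step 3: (R*K) * LS = 14.9 * 2.4 = 35.76
Step 4: * C * P = 35.76 * 0.59 * 0.68 = 14.3
Step 5: A = 14.3 t/(ha*yr)

14.3


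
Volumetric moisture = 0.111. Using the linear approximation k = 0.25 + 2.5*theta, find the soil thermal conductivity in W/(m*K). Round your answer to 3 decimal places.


Step 1: k = 0.25 + 2.5 * theta
Step 2: k = 0.25 + 2.5 * 0.111
Step 3: k = 0.25 + 0.278
Step 4: k = 0.528 W/(m*K)

0.528


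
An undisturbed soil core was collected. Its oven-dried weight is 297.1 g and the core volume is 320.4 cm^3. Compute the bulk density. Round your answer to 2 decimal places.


Step 1: Identify the formula: BD = dry mass / volume
Step 2: Substitute values: BD = 297.1 / 320.4
Step 3: BD = 0.93 g/cm^3

0.93


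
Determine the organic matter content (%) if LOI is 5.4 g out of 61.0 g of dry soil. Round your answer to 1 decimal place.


Step 1: OM% = 100 * LOI / sample mass
Step 2: OM = 100 * 5.4 / 61.0
Step 3: OM = 8.9%

8.9


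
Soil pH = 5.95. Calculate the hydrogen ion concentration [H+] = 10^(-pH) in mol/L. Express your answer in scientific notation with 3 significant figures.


Step 1: [H+] = 10^(-pH)
Step 2: [H+] = 10^(-5.95)
Step 3: [H+] = 1.12e-06 mol/L

1.12e-06


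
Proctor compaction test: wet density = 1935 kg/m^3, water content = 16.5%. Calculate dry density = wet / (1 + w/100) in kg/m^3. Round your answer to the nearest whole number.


Step 1: Dry density = wet density / (1 + w/100)
Step 2: Dry density = 1935 / (1 + 16.5/100)
Step 3: Dry density = 1935 / 1.165
Step 4: Dry density = 1661 kg/m^3

1661


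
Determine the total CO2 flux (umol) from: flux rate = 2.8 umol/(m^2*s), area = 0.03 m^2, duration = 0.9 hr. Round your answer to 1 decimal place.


Step 1: Convert time to seconds: 0.9 hr * 3600 = 3240.0 s
Step 2: Total = flux * area * time_s
Step 3: Total = 2.8 * 0.03 * 3240.0
Step 4: Total = 272.2 umol

272.2


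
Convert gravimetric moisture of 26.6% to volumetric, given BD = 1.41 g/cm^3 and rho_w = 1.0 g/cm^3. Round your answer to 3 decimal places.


Step 1: theta = (w / 100) * BD / rho_w
Step 2: theta = (26.6 / 100) * 1.41 / 1.0
Step 3: theta = 0.266 * 1.41
Step 4: theta = 0.375

0.375


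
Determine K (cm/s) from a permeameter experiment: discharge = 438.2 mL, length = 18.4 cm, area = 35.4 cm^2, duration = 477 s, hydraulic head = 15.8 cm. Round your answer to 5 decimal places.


Step 1: K = Q * L / (A * t * h)
Step 2: Numerator = 438.2 * 18.4 = 8062.88
Step 3: Denominator = 35.4 * 477 * 15.8 = 266795.64
Step 4: K = 8062.88 / 266795.64 = 0.03022 cm/s

0.03022


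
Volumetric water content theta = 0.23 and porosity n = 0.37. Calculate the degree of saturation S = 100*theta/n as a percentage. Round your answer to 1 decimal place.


Step 1: S = 100 * theta_v / n
Step 2: S = 100 * 0.23 / 0.37
Step 3: S = 62.2%

62.2


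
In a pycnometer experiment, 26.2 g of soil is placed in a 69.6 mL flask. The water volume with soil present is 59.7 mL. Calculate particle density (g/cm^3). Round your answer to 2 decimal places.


Step 1: Volume of solids = flask volume - water volume with soil
Step 2: V_solids = 69.6 - 59.7 = 9.9 mL
Step 3: Particle density = mass / V_solids = 26.2 / 9.9 = 2.65 g/cm^3

2.65


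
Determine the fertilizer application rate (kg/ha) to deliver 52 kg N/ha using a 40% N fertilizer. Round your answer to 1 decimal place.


Step 1: Fertilizer rate = target N / (N content / 100)
Step 2: Rate = 52 / (40 / 100)
Step 3: Rate = 52 / 0.4
Step 4: Rate = 130.0 kg/ha

130.0


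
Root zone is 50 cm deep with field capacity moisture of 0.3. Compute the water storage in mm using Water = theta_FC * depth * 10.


Step 1: Water (mm) = theta_FC * depth (cm) * 10
Step 2: Water = 0.3 * 50 * 10
Step 3: Water = 150.0 mm

150.0


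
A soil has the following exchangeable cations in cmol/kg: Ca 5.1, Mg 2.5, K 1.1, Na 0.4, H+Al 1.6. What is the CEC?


Step 1: CEC = Ca + Mg + K + Na + (H+Al)
Step 2: CEC = 5.1 + 2.5 + 1.1 + 0.4 + 1.6
Step 3: CEC = 10.7 cmol/kg

10.7


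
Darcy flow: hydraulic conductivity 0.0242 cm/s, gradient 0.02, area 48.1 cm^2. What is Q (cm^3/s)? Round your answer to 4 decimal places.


Step 1: Apply Darcy's law: Q = K * i * A
Step 2: Q = 0.0242 * 0.02 * 48.1
Step 3: Q = 0.0233 cm^3/s

0.0233


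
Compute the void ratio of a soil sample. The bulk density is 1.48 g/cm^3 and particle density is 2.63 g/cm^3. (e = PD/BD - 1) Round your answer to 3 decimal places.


Step 1: e = PD / BD - 1
Step 2: e = 2.63 / 1.48 - 1
Step 3: e = 1.77703 - 1
Step 4: e = 0.777

0.777


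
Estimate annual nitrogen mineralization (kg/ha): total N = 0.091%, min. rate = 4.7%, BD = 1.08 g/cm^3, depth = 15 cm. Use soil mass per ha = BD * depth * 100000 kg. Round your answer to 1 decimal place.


Step 1: Soil mass per ha = BD * depth * 100000 = 1.08 * 15 * 100000 = 1620000 kg
Step 2: Total N pool = soil mass * N%/100 = 1620000 * 0.091/100 = 1474.2 kg/ha
Step 3: N mineralized = N pool * rate%/100 = 1474.2 * 4.7/100 = 69.3 kg/ha/yr

69.3


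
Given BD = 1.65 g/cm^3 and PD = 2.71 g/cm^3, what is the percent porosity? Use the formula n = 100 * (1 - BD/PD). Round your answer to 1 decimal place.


Step 1: Formula: n = 100 * (1 - BD / PD)
Step 2: n = 100 * (1 - 1.65 / 2.71)
Step 3: n = 100 * (1 - 0.60886)
Step 4: n = 39.1%

39.1


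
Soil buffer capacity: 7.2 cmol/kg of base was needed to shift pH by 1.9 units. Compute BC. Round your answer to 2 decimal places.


Step 1: BC = change in base / change in pH
Step 2: BC = 7.2 / 1.9
Step 3: BC = 3.79 cmol/(kg*pH unit)

3.79


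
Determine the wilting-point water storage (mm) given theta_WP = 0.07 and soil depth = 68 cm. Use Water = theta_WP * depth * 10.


Step 1: Water (mm) = theta_WP * depth * 10
Step 2: Water = 0.07 * 68 * 10
Step 3: Water = 47.6 mm

47.6


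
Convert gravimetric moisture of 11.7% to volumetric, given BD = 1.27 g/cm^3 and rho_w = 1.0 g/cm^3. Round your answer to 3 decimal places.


Step 1: theta = (w / 100) * BD / rho_w
Step 2: theta = (11.7 / 100) * 1.27 / 1.0
Step 3: theta = 0.117 * 1.27
Step 4: theta = 0.149

0.149


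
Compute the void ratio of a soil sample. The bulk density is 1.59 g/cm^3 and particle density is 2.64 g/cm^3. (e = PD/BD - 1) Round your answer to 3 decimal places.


Step 1: e = PD / BD - 1
Step 2: e = 2.64 / 1.59 - 1
Step 3: e = 1.66038 - 1
Step 4: e = 0.66

0.66


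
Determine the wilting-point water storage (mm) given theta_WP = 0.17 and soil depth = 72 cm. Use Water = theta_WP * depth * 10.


Step 1: Water (mm) = theta_WP * depth * 10
Step 2: Water = 0.17 * 72 * 10
Step 3: Water = 122.4 mm

122.4


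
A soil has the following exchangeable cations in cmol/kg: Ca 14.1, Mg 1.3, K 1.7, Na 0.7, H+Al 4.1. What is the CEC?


Step 1: CEC = Ca + Mg + K + Na + (H+Al)
Step 2: CEC = 14.1 + 1.3 + 1.7 + 0.7 + 4.1
Step 3: CEC = 21.9 cmol/kg

21.9


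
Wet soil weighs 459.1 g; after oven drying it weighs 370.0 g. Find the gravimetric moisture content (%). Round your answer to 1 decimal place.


Step 1: Water mass = wet - dry = 459.1 - 370.0 = 89.1 g
Step 2: w = 100 * water mass / dry mass
Step 3: w = 100 * 89.1 / 370.0 = 24.1%

24.1


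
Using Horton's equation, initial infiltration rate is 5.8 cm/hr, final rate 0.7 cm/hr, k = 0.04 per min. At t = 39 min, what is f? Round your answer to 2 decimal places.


Step 1: f = fc + (f0 - fc) * exp(-k * t)
Step 2: exp(-0.04 * 39) = 0.210136
Step 3: f = 0.7 + (5.8 - 0.7) * 0.210136
Step 4: f = 0.7 + 5.1 * 0.210136
Step 5: f = 1.77 cm/hr

1.77


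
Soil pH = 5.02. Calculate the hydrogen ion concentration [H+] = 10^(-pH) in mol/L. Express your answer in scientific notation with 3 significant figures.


Step 1: [H+] = 10^(-pH)
Step 2: [H+] = 10^(-5.02)
Step 3: [H+] = 9.55e-06 mol/L

9.55e-06


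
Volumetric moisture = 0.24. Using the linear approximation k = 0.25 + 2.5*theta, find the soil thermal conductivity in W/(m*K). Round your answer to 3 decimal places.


Step 1: k = 0.25 + 2.5 * theta
Step 2: k = 0.25 + 2.5 * 0.24
Step 3: k = 0.25 + 0.6
Step 4: k = 0.85 W/(m*K)

0.85


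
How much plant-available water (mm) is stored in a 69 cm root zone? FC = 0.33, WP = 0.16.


Step 1: Available water = (FC - WP) * depth * 10
Step 2: AW = (0.33 - 0.16) * 69 * 10
Step 3: AW = 0.17 * 69 * 10
Step 4: AW = 117.3 mm

117.3


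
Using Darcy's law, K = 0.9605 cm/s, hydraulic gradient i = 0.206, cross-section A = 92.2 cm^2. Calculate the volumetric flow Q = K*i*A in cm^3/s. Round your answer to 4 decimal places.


Step 1: Apply Darcy's law: Q = K * i * A
Step 2: Q = 0.9605 * 0.206 * 92.2
Step 3: Q = 18.243 cm^3/s

18.243


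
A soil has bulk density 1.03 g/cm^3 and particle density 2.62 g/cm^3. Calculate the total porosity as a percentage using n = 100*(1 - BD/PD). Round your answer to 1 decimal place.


Step 1: Formula: n = 100 * (1 - BD / PD)
Step 2: n = 100 * (1 - 1.03 / 2.62)
Step 3: n = 100 * (1 - 0.39313)
Step 4: n = 60.7%

60.7


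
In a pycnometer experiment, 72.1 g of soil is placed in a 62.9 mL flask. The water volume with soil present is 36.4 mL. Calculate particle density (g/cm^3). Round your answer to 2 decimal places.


Step 1: Volume of solids = flask volume - water volume with soil
Step 2: V_solids = 62.9 - 36.4 = 26.5 mL
Step 3: Particle density = mass / V_solids = 72.1 / 26.5 = 2.72 g/cm^3

2.72


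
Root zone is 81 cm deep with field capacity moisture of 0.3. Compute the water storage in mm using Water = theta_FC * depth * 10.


Step 1: Water (mm) = theta_FC * depth (cm) * 10
Step 2: Water = 0.3 * 81 * 10
Step 3: Water = 243.0 mm

243.0


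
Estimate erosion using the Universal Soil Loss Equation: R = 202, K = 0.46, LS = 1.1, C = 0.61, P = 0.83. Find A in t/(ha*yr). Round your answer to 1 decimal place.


Step 1: A = R * K * LS * C * P
Step 2: R * K = 202 * 0.46 = 92.92
Step 3: (R*K) * LS = 92.92 * 1.1 = 102.212
Step 4: * C * P = 102.212 * 0.61 * 0.83 = 51.7
Step 5: A = 51.7 t/(ha*yr)

51.7


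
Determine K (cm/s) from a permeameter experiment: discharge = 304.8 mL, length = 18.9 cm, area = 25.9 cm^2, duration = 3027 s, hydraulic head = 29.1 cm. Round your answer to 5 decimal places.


Step 1: K = Q * L / (A * t * h)
Step 2: Numerator = 304.8 * 18.9 = 5760.72
Step 3: Denominator = 25.9 * 3027 * 29.1 = 2281419.63
Step 4: K = 5760.72 / 2281419.63 = 0.00253 cm/s

0.00253


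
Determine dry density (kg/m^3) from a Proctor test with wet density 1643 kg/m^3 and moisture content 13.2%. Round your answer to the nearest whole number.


Step 1: Dry density = wet density / (1 + w/100)
Step 2: Dry density = 1643 / (1 + 13.2/100)
Step 3: Dry density = 1643 / 1.132
Step 4: Dry density = 1451 kg/m^3

1451


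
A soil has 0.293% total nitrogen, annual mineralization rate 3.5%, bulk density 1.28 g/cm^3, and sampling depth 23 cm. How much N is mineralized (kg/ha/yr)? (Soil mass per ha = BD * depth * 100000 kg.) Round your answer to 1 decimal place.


Step 1: Soil mass per ha = BD * depth * 100000 = 1.28 * 23 * 100000 = 2944000 kg
Step 2: Total N pool = soil mass * N%/100 = 2944000 * 0.293/100 = 8625.92 kg/ha
Step 3: N mineralized = N pool * rate%/100 = 8625.92 * 3.5/100 = 301.9 kg/ha/yr

301.9


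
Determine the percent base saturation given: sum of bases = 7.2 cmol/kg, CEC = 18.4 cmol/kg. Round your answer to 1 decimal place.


Step 1: BS = 100 * (sum of bases) / CEC
Step 2: BS = 100 * 7.2 / 18.4
Step 3: BS = 39.1%

39.1


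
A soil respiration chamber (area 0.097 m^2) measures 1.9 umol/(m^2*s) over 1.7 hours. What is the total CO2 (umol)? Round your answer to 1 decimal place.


Step 1: Convert time to seconds: 1.7 hr * 3600 = 6120.0 s
Step 2: Total = flux * area * time_s
Step 3: Total = 1.9 * 0.097 * 6120.0
Step 4: Total = 1127.9 umol

1127.9


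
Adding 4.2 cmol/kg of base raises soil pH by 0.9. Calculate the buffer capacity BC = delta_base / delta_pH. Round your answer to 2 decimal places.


Step 1: BC = change in base / change in pH
Step 2: BC = 4.2 / 0.9
Step 3: BC = 4.67 cmol/(kg*pH unit)

4.67


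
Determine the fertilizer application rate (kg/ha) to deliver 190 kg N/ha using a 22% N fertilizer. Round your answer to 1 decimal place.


Step 1: Fertilizer rate = target N / (N content / 100)
Step 2: Rate = 190 / (22 / 100)
Step 3: Rate = 190 / 0.22
Step 4: Rate = 863.6 kg/ha

863.6


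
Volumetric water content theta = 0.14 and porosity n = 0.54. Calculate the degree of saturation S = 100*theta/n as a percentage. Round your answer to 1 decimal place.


Step 1: S = 100 * theta_v / n
Step 2: S = 100 * 0.14 / 0.54
Step 3: S = 25.9%

25.9


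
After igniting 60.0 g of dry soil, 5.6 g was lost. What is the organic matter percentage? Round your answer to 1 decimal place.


Step 1: OM% = 100 * LOI / sample mass
Step 2: OM = 100 * 5.6 / 60.0
Step 3: OM = 9.3%

9.3


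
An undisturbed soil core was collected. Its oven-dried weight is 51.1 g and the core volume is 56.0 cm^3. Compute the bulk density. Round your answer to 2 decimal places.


Step 1: Identify the formula: BD = dry mass / volume
Step 2: Substitute values: BD = 51.1 / 56.0
Step 3: BD = 0.91 g/cm^3

0.91


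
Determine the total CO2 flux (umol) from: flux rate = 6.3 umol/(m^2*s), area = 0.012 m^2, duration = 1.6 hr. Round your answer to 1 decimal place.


Step 1: Convert time to seconds: 1.6 hr * 3600 = 5760.0 s
Step 2: Total = flux * area * time_s
Step 3: Total = 6.3 * 0.012 * 5760.0
Step 4: Total = 435.5 umol

435.5


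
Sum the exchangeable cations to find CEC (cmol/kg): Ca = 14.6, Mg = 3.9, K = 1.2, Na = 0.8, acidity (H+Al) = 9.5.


Step 1: CEC = Ca + Mg + K + Na + (H+Al)
Step 2: CEC = 14.6 + 3.9 + 1.2 + 0.8 + 9.5
Step 3: CEC = 30.0 cmol/kg

30.0


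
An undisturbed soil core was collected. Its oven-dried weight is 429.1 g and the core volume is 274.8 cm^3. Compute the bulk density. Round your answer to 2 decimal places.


Step 1: Identify the formula: BD = dry mass / volume
Step 2: Substitute values: BD = 429.1 / 274.8
Step 3: BD = 1.56 g/cm^3

1.56


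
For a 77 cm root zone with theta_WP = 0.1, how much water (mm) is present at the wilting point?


Step 1: Water (mm) = theta_WP * depth * 10
Step 2: Water = 0.1 * 77 * 10
Step 3: Water = 77.0 mm

77.0


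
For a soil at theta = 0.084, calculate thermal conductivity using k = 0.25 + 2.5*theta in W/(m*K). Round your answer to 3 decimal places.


Step 1: k = 0.25 + 2.5 * theta
Step 2: k = 0.25 + 2.5 * 0.084
Step 3: k = 0.25 + 0.21
Step 4: k = 0.46 W/(m*K)

0.46


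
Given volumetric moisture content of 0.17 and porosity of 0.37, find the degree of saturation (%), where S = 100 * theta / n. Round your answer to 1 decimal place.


Step 1: S = 100 * theta_v / n
Step 2: S = 100 * 0.17 / 0.37
Step 3: S = 45.9%

45.9


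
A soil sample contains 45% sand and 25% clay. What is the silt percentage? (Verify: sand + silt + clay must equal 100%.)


Step 1: sand + silt + clay = 100%
Step 2: silt = 100 - sand - clay
Step 3: silt = 100 - 45 - 25
Step 4: silt = 30%

30


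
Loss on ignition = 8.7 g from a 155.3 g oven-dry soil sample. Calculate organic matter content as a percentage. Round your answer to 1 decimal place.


Step 1: OM% = 100 * LOI / sample mass
Step 2: OM = 100 * 8.7 / 155.3
Step 3: OM = 5.6%

5.6


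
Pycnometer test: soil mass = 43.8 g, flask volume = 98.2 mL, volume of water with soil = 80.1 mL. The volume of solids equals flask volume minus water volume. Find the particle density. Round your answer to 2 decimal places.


Step 1: Volume of solids = flask volume - water volume with soil
Step 2: V_solids = 98.2 - 80.1 = 18.1 mL
Step 3: Particle density = mass / V_solids = 43.8 / 18.1 = 2.42 g/cm^3

2.42


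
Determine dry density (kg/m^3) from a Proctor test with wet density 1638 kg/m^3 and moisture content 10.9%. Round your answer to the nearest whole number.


Step 1: Dry density = wet density / (1 + w/100)
Step 2: Dry density = 1638 / (1 + 10.9/100)
Step 3: Dry density = 1638 / 1.109
Step 4: Dry density = 1477 kg/m^3

1477


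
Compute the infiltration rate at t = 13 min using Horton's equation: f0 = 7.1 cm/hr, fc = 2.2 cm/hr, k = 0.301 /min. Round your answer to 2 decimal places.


Step 1: f = fc + (f0 - fc) * exp(-k * t)
Step 2: exp(-0.301 * 13) = 0.01998
Step 3: f = 2.2 + (7.1 - 2.2) * 0.01998
Step 4: f = 2.2 + 4.9 * 0.01998
Step 5: f = 2.3 cm/hr

2.3


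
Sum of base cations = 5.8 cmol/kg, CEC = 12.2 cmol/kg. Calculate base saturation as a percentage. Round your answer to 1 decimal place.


Step 1: BS = 100 * (sum of bases) / CEC
Step 2: BS = 100 * 5.8 / 12.2
Step 3: BS = 47.5%

47.5


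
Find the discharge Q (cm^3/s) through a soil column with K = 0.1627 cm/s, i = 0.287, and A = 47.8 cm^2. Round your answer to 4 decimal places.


Step 1: Apply Darcy's law: Q = K * i * A
Step 2: Q = 0.1627 * 0.287 * 47.8
Step 3: Q = 2.232 cm^3/s

2.232


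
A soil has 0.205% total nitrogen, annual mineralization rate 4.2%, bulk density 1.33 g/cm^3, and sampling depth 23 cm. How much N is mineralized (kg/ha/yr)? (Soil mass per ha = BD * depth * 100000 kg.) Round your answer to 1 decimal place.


Step 1: Soil mass per ha = BD * depth * 100000 = 1.33 * 23 * 100000 = 3059000 kg
Step 2: Total N pool = soil mass * N%/100 = 3059000 * 0.205/100 = 6270.95 kg/ha
Step 3: N mineralized = N pool * rate%/100 = 6270.95 * 4.2/100 = 263.4 kg/ha/yr

263.4


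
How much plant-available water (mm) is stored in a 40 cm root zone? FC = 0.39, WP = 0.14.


Step 1: Available water = (FC - WP) * depth * 10
Step 2: AW = (0.39 - 0.14) * 40 * 10
Step 3: AW = 0.25 * 40 * 10
Step 4: AW = 100.0 mm

100.0


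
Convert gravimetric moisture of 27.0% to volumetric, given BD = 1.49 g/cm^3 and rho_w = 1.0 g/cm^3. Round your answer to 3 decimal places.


Step 1: theta = (w / 100) * BD / rho_w
Step 2: theta = (27.0 / 100) * 1.49 / 1.0
Step 3: theta = 0.27 * 1.49
Step 4: theta = 0.402

0.402


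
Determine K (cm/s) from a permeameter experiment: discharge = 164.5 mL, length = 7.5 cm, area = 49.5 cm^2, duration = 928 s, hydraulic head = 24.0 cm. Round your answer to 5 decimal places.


Step 1: K = Q * L / (A * t * h)
Step 2: Numerator = 164.5 * 7.5 = 1233.75
Step 3: Denominator = 49.5 * 928 * 24.0 = 1102464.0
Step 4: K = 1233.75 / 1102464.0 = 0.00112 cm/s

0.00112


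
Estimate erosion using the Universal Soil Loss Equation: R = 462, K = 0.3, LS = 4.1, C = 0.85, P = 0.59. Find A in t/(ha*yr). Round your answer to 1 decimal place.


Step 1: A = R * K * LS * C * P
Step 2: R * K = 462 * 0.3 = 138.6
Step 3: (R*K) * LS = 138.6 * 4.1 = 568.26
Step 4: * C * P = 568.26 * 0.85 * 0.59 = 285.0
Step 5: A = 285.0 t/(ha*yr)

285.0


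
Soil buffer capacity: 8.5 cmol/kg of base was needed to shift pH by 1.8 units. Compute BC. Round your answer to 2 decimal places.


Step 1: BC = change in base / change in pH
Step 2: BC = 8.5 / 1.8
Step 3: BC = 4.72 cmol/(kg*pH unit)

4.72


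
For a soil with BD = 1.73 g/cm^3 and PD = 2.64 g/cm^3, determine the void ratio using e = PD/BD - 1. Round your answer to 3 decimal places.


Step 1: e = PD / BD - 1
Step 2: e = 2.64 / 1.73 - 1
Step 3: e = 1.52601 - 1
Step 4: e = 0.526

0.526


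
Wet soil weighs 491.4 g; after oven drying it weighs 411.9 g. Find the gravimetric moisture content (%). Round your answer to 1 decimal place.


Step 1: Water mass = wet - dry = 491.4 - 411.9 = 79.5 g
Step 2: w = 100 * water mass / dry mass
Step 3: w = 100 * 79.5 / 411.9 = 19.3%

19.3


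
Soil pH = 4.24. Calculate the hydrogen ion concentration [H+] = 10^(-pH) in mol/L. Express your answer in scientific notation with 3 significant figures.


Step 1: [H+] = 10^(-pH)
Step 2: [H+] = 10^(-4.24)
Step 3: [H+] = 5.75e-05 mol/L

5.75e-05


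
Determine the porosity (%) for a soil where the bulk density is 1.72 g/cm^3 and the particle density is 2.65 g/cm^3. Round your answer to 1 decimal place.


Step 1: Formula: n = 100 * (1 - BD / PD)
Step 2: n = 100 * (1 - 1.72 / 2.65)
Step 3: n = 100 * (1 - 0.64906)
Step 4: n = 35.1%

35.1


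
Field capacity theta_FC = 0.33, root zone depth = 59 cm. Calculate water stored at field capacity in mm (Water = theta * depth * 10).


Step 1: Water (mm) = theta_FC * depth (cm) * 10
Step 2: Water = 0.33 * 59 * 10
Step 3: Water = 194.7 mm

194.7


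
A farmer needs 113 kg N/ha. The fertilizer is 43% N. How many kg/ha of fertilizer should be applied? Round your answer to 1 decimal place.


Step 1: Fertilizer rate = target N / (N content / 100)
Step 2: Rate = 113 / (43 / 100)
Step 3: Rate = 113 / 0.43
Step 4: Rate = 262.8 kg/ha

262.8


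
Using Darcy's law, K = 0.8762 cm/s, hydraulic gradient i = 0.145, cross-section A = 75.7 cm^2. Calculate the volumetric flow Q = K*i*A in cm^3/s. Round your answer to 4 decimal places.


Step 1: Apply Darcy's law: Q = K * i * A
Step 2: Q = 0.8762 * 0.145 * 75.7
Step 3: Q = 9.6176 cm^3/s

9.6176


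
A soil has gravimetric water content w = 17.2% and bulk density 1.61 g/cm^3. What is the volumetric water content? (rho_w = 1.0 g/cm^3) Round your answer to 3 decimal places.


Step 1: theta = (w / 100) * BD / rho_w
Step 2: theta = (17.2 / 100) * 1.61 / 1.0
Step 3: theta = 0.172 * 1.61
Step 4: theta = 0.277

0.277


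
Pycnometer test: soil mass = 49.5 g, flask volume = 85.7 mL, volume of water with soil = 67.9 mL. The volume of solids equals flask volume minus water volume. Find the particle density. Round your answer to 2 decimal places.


Step 1: Volume of solids = flask volume - water volume with soil
Step 2: V_solids = 85.7 - 67.9 = 17.8 mL
Step 3: Particle density = mass / V_solids = 49.5 / 17.8 = 2.78 g/cm^3

2.78


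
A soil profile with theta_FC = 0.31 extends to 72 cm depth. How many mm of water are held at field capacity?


Step 1: Water (mm) = theta_FC * depth (cm) * 10
Step 2: Water = 0.31 * 72 * 10
Step 3: Water = 223.2 mm

223.2


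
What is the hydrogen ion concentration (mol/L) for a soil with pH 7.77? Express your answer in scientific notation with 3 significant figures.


Step 1: [H+] = 10^(-pH)
Step 2: [H+] = 10^(-7.77)
Step 3: [H+] = 1.70e-08 mol/L

1.70e-08


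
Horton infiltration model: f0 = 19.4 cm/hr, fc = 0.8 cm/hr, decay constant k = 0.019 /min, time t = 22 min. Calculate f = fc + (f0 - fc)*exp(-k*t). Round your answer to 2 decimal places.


Step 1: f = fc + (f0 - fc) * exp(-k * t)
Step 2: exp(-0.019 * 22) = 0.658362
Step 3: f = 0.8 + (19.4 - 0.8) * 0.658362
Step 4: f = 0.8 + 18.6 * 0.658362
Step 5: f = 13.05 cm/hr

13.05


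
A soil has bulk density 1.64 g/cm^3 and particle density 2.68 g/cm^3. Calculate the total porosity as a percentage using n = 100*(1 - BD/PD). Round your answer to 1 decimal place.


Step 1: Formula: n = 100 * (1 - BD / PD)
Step 2: n = 100 * (1 - 1.64 / 2.68)
Step 3: n = 100 * (1 - 0.61194)
Step 4: n = 38.8%

38.8


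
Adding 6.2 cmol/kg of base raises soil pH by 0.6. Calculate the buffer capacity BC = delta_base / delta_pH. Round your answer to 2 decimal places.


Step 1: BC = change in base / change in pH
Step 2: BC = 6.2 / 0.6
Step 3: BC = 10.33 cmol/(kg*pH unit)

10.33


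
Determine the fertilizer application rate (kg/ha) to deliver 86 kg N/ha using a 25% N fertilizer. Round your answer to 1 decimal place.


Step 1: Fertilizer rate = target N / (N content / 100)
Step 2: Rate = 86 / (25 / 100)
Step 3: Rate = 86 / 0.25
Step 4: Rate = 344.0 kg/ha

344.0


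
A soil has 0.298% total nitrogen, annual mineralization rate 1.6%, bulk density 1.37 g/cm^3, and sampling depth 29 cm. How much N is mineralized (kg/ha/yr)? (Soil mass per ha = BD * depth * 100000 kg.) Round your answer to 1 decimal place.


Step 1: Soil mass per ha = BD * depth * 100000 = 1.37 * 29 * 100000 = 3973000 kg
Step 2: Total N pool = soil mass * N%/100 = 3973000 * 0.298/100 = 11839.54 kg/ha
Step 3: N mineralized = N pool * rate%/100 = 11839.54 * 1.6/100 = 189.4 kg/ha/yr

189.4


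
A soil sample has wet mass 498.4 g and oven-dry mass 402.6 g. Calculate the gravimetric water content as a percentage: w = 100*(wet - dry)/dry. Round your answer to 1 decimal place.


Step 1: Water mass = wet - dry = 498.4 - 402.6 = 95.8 g
Step 2: w = 100 * water mass / dry mass
Step 3: w = 100 * 95.8 / 402.6 = 23.8%

23.8


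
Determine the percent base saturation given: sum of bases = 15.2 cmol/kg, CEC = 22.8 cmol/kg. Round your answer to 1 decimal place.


Step 1: BS = 100 * (sum of bases) / CEC
Step 2: BS = 100 * 15.2 / 22.8
Step 3: BS = 66.7%

66.7


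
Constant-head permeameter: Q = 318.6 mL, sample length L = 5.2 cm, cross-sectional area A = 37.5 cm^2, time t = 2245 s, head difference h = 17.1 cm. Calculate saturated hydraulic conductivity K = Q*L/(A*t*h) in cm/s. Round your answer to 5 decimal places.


Step 1: K = Q * L / (A * t * h)
Step 2: Numerator = 318.6 * 5.2 = 1656.72
Step 3: Denominator = 37.5 * 2245 * 17.1 = 1439606.25
Step 4: K = 1656.72 / 1439606.25 = 0.00115 cm/s

0.00115


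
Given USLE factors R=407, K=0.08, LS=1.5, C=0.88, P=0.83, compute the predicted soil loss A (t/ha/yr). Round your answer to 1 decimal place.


Step 1: A = R * K * LS * C * P
Step 2: R * K = 407 * 0.08 = 32.56
Step 3: (R*K) * LS = 32.56 * 1.5 = 48.84
Step 4: * C * P = 48.84 * 0.88 * 0.83 = 35.7
Step 5: A = 35.7 t/(ha*yr)

35.7


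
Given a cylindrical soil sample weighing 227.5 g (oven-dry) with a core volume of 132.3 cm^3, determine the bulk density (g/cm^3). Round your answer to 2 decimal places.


Step 1: Identify the formula: BD = dry mass / volume
Step 2: Substitute values: BD = 227.5 / 132.3
Step 3: BD = 1.72 g/cm^3

1.72


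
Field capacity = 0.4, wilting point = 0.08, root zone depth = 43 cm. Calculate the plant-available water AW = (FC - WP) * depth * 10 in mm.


Step 1: Available water = (FC - WP) * depth * 10
Step 2: AW = (0.4 - 0.08) * 43 * 10
Step 3: AW = 0.32 * 43 * 10
Step 4: AW = 137.6 mm

137.6


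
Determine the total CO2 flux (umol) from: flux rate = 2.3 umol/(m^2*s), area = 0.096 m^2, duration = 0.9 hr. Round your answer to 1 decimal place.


Step 1: Convert time to seconds: 0.9 hr * 3600 = 3240.0 s
Step 2: Total = flux * area * time_s
Step 3: Total = 2.3 * 0.096 * 3240.0
Step 4: Total = 715.4 umol

715.4


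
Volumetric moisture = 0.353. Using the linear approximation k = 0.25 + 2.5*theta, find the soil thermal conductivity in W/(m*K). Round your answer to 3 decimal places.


Step 1: k = 0.25 + 2.5 * theta
Step 2: k = 0.25 + 2.5 * 0.353
Step 3: k = 0.25 + 0.883
Step 4: k = 1.133 W/(m*K)

1.133


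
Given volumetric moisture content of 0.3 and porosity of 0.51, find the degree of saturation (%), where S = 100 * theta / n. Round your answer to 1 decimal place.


Step 1: S = 100 * theta_v / n
Step 2: S = 100 * 0.3 / 0.51
Step 3: S = 58.8%

58.8


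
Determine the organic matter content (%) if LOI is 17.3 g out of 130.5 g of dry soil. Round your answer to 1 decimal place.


Step 1: OM% = 100 * LOI / sample mass
Step 2: OM = 100 * 17.3 / 130.5
Step 3: OM = 13.3%

13.3


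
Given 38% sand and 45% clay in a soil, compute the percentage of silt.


Step 1: sand + silt + clay = 100%
Step 2: silt = 100 - sand - clay
Step 3: silt = 100 - 38 - 45
Step 4: silt = 17%

17


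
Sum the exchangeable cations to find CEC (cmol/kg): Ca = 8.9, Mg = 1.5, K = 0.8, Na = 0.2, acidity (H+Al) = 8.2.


Step 1: CEC = Ca + Mg + K + Na + (H+Al)
Step 2: CEC = 8.9 + 1.5 + 0.8 + 0.2 + 8.2
Step 3: CEC = 19.6 cmol/kg

19.6


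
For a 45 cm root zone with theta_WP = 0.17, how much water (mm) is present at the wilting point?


Step 1: Water (mm) = theta_WP * depth * 10
Step 2: Water = 0.17 * 45 * 10
Step 3: Water = 76.5 mm

76.5


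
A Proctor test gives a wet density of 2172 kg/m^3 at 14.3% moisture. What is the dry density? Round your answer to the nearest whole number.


Step 1: Dry density = wet density / (1 + w/100)
Step 2: Dry density = 2172 / (1 + 14.3/100)
Step 3: Dry density = 2172 / 1.143
Step 4: Dry density = 1900 kg/m^3

1900


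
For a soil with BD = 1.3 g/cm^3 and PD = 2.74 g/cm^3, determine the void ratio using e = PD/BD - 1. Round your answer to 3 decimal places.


Step 1: e = PD / BD - 1
Step 2: e = 2.74 / 1.3 - 1
Step 3: e = 2.10769 - 1
Step 4: e = 1.108

1.108


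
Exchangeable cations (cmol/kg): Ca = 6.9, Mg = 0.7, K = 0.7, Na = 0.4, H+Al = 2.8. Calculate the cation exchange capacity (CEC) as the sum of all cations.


Step 1: CEC = Ca + Mg + K + Na + (H+Al)
Step 2: CEC = 6.9 + 0.7 + 0.7 + 0.4 + 2.8
Step 3: CEC = 11.5 cmol/kg

11.5


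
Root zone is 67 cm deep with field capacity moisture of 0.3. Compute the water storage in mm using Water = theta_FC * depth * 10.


Step 1: Water (mm) = theta_FC * depth (cm) * 10
Step 2: Water = 0.3 * 67 * 10
Step 3: Water = 201.0 mm

201.0


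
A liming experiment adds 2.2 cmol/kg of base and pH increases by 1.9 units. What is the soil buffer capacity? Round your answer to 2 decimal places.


Step 1: BC = change in base / change in pH
Step 2: BC = 2.2 / 1.9
Step 3: BC = 1.16 cmol/(kg*pH unit)

1.16


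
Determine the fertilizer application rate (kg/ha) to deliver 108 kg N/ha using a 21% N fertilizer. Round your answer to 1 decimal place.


Step 1: Fertilizer rate = target N / (N content / 100)
Step 2: Rate = 108 / (21 / 100)
Step 3: Rate = 108 / 0.21
Step 4: Rate = 514.3 kg/ha

514.3


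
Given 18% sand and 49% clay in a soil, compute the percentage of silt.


Step 1: sand + silt + clay = 100%
Step 2: silt = 100 - sand - clay
Step 3: silt = 100 - 18 - 49
Step 4: silt = 33%

33


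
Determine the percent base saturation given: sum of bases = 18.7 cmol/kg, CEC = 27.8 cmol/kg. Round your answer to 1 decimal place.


Step 1: BS = 100 * (sum of bases) / CEC
Step 2: BS = 100 * 18.7 / 27.8
Step 3: BS = 67.3%

67.3


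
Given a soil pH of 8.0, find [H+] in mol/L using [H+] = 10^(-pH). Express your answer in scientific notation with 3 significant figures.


Step 1: [H+] = 10^(-pH)
Step 2: [H+] = 10^(-8.0)
Step 3: [H+] = 1.00e-08 mol/L

1.00e-08


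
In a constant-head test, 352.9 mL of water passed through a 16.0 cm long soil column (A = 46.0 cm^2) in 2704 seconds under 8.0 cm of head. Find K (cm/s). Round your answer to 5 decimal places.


Step 1: K = Q * L / (A * t * h)
Step 2: Numerator = 352.9 * 16.0 = 5646.4
Step 3: Denominator = 46.0 * 2704 * 8.0 = 995072.0
Step 4: K = 5646.4 / 995072.0 = 0.00567 cm/s

0.00567


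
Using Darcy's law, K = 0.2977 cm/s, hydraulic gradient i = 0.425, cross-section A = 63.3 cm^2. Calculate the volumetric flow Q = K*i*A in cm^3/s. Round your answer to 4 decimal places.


Step 1: Apply Darcy's law: Q = K * i * A
Step 2: Q = 0.2977 * 0.425 * 63.3
Step 3: Q = 8.0089 cm^3/s

8.0089


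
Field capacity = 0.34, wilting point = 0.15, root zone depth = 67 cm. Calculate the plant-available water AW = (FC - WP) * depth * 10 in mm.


Step 1: Available water = (FC - WP) * depth * 10
Step 2: AW = (0.34 - 0.15) * 67 * 10
Step 3: AW = 0.19 * 67 * 10
Step 4: AW = 127.3 mm

127.3


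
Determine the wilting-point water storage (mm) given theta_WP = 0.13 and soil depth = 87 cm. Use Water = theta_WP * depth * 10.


Step 1: Water (mm) = theta_WP * depth * 10
Step 2: Water = 0.13 * 87 * 10
Step 3: Water = 113.1 mm

113.1


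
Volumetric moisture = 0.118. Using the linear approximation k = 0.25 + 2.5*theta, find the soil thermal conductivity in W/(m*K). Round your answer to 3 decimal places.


Step 1: k = 0.25 + 2.5 * theta
Step 2: k = 0.25 + 2.5 * 0.118
Step 3: k = 0.25 + 0.295
Step 4: k = 0.545 W/(m*K)

0.545


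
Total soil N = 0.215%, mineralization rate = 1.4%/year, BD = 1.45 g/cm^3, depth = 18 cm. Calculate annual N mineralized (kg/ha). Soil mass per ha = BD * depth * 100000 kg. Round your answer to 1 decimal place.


Step 1: Soil mass per ha = BD * depth * 100000 = 1.45 * 18 * 100000 = 2610000 kg
Step 2: Total N pool = soil mass * N%/100 = 2610000 * 0.215/100 = 5611.5 kg/ha
Step 3: N mineralized = N pool * rate%/100 = 5611.5 * 1.4/100 = 78.6 kg/ha/yr

78.6


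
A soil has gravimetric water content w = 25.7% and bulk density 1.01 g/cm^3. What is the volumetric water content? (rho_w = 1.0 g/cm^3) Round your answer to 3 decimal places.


Step 1: theta = (w / 100) * BD / rho_w
Step 2: theta = (25.7 / 100) * 1.01 / 1.0
Step 3: theta = 0.257 * 1.01
Step 4: theta = 0.26

0.26


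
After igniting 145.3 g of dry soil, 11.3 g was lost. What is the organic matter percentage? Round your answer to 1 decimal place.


Step 1: OM% = 100 * LOI / sample mass
Step 2: OM = 100 * 11.3 / 145.3
Step 3: OM = 7.8%

7.8
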